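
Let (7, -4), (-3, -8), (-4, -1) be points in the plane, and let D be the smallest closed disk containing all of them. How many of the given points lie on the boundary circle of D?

3

Call the three points A, B, C in the order given.
Side lengths²: AB² = 116, AC² = 130, BC² = 50.
Since AC² = 130 < 116 + 50 = 166, the triangle is acute, so the smallest enclosing circle is the circumcircle.
Circumcentre = (42/37, -142/37), r² = 47125/1369.
The points at distance exactly r from the centre are (7, -4), (-3, -8), (-4, -1) — 3 points.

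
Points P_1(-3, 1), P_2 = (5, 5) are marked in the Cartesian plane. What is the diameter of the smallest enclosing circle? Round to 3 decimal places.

8.944

The smallest circle enclosing two points has them as diameter endpoints.
Centre = midpoint = (1, 3); r² = |P_1P_2|²/4 = 80/4 = 20.
Diameter = 2r = 2√20 ≈ 8.944.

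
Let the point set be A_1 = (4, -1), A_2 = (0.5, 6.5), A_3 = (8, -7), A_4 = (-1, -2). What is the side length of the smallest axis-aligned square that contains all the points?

13.5

The bounding box has width 9 and height 13.5.
An axis-aligned square enclosing the set must have side ≥ max(width, height).
So the minimum side is max(9, 13.5) = 13.5.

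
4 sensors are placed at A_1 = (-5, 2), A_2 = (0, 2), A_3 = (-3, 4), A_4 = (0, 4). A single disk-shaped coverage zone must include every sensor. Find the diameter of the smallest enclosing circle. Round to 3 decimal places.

A smallest enclosing disk is always determined by at most three of the input points on its boundary.
The farthest pair is A_1–A_4 with squared distance 29. The circle on this segment as diameter has centre (-2.5, 3) and r² = 29/4 = 7.25.
Check A_2: distance² to centre = 7.25 ≤ 7.25, so it lies inside.
All remaining points lie in this disk, and no smaller disk contains both endpoints, so this is the minimum enclosing circle.
Diameter = 2r = 2√(7.25) ≈ 5.385.

5.385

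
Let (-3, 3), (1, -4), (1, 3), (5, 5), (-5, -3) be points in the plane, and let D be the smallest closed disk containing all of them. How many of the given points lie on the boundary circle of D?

A smallest enclosing disk is always determined by at most three of the input points on its boundary.
The farthest pair is (5, 5)–(-5, -3) with squared distance 164. The circle on this segment as diameter has centre (0, 1) and r² = 164/4 = 41.
Check (-3, 3): distance² to centre = 13 ≤ 41, so it lies inside.
All remaining points lie in this disk, and no smaller disk contains both endpoints, so this is the minimum enclosing circle.
The points at distance exactly r from the centre are (5, 5), (-5, -3) — 2 points.

2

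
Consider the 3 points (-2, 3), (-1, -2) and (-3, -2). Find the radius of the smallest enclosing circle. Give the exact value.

Call the three points A, B, C in the order given.
Side lengths²: AB² = 26, AC² = 26, BC² = 4.
Since AC² = 26 < 26 + 4 = 30, the triangle is acute, so the smallest enclosing circle is the circumcircle.
Circumcentre = (-2, 0.4), r² = 6.76.
r = √(6.76) = 2.6.

2.6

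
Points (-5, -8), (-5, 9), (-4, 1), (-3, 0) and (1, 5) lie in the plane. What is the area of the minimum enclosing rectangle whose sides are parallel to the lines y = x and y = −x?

161.5

In coordinates u = x + y, v = x − y the rectangle is axis-aligned; the map (x,y)→(u,v) scales areas by 2.
u-values: -13, 4, -3, -3, 6; range = 6 − (-13) = 19.
v-values: 3, -14, -5, -3, -4; range = 3 − (-14) = 17.
Area = (19 × 17) / 2 = 161.5.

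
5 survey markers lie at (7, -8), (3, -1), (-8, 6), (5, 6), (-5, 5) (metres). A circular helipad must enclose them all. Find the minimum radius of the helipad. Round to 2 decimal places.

10.26

By Welzl's lemma the MEC is supported by two points (diametrically opposite) or three points (on a circumcircle).
The farthest pair is (7, -8)–(-8, 6) with squared distance 421. The circle on this segment as diameter has centre (-0.5, -1) and r² = 421/4 = 105.25.
Check (3, -1): distance² to centre = 12.25 ≤ 105.25, so it lies inside.
All remaining points lie in this disk, and no smaller disk contains both endpoints, so this is the minimum enclosing circle.
r = √(105.25) ≈ 10.26.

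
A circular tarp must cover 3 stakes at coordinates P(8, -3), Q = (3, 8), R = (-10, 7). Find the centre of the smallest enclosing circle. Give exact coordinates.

(-1, 2)

Side lengths²: PQ² = 146, PR² = 424, QR² = 170.
Since PR² = 424 ≥ 170 + 146 = 316, the angle opposite PR is not acute, so the smallest enclosing circle has PR as diameter.
Centre = midpoint of PR = (-1, 2), r² = 424/4 = 106.
Centre = (-1, 2).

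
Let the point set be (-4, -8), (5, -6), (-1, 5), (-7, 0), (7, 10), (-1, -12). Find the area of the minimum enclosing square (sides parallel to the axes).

484

The bounding box has width 14 and height 22.
An axis-aligned square enclosing the set must have side ≥ max(width, height).
So the minimum side is max(14, 22) = 22.
Area = 22² = 484.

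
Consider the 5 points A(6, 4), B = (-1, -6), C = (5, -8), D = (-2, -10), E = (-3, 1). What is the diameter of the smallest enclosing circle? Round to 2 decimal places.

16.12

A smallest enclosing disk is always determined by at most three of the input points on its boundary.
The farthest pair is A–D with squared distance 260. The circle on this segment as diameter has centre (2, -3) and r² = 260/4 = 65.
Check B: distance² to centre = 18 ≤ 65, so it lies inside.
All remaining points lie in this disk, and no smaller disk contains both endpoints, so this is the minimum enclosing circle.
Diameter = 2r = 2√65 ≈ 16.12.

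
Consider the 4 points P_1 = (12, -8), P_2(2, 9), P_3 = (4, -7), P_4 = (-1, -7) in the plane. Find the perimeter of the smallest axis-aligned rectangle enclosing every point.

Width = max x − min x = 12 − (-1) = 13.
Height = max y − min y = 9 − (-8) = 17.
Perimeter = 2(13 + 17) = 60.

60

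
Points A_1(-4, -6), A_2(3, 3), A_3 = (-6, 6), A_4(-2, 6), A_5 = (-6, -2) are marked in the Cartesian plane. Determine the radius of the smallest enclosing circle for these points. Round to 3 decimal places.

6.451

By Welzl's lemma the MEC is supported by two points (diametrically opposite) or three points (on a circumcircle).
The minimum enclosing circle is determined by three boundary points: A_1, A_2, A_3.
Their circumcentre is (-49/17, 6/17) with r² = 12025/289.
The farthest remaining point A_4 is at distance² 9441/289 ≤ 12025/289.
r = √(12025/289) ≈ 6.451.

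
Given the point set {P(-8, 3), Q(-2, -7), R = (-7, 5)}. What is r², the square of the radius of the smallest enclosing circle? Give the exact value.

42.25

Side lengths²: PQ² = 136, PR² = 5, QR² = 169.
Since QR² = 169 ≥ 136 + 5 = 141, the angle opposite QR is not acute, so the smallest enclosing circle has QR as diameter.
Centre = midpoint of QR = (-4.5, -1), r² = 169/4 = 42.25.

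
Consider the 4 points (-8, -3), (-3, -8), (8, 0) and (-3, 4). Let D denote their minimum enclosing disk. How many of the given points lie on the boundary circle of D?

A smallest enclosing disk is always determined by at most three of the input points on its boundary.
The farthest pair is (-8, -3)–(8, 0) with squared distance 265. The circle on this segment as diameter has centre (0, -1.5) and r² = 265/4 = 66.25.
Check (-3, -8): distance² to centre = 51.25 ≤ 66.25, so it lies inside.
All remaining points lie in this disk, and no smaller disk contains both endpoints, so this is the minimum enclosing circle.
The points at distance exactly r from the centre are (-8, -3), (8, 0) — 2 points.

2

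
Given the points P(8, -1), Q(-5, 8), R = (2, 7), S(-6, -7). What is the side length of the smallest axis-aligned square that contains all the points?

15

The bounding box has width 14 and height 15.
An axis-aligned square enclosing the set must have side ≥ max(width, height).
So the minimum side is max(14, 15) = 15.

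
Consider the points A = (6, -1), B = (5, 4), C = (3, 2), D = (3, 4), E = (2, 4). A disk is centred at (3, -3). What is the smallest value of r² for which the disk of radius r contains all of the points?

The required radius is the distance from (3, -3) to the farthest point.
Squared distances: 13, 53, 25, 49, 50.
Maximum is 53, attained at B.

53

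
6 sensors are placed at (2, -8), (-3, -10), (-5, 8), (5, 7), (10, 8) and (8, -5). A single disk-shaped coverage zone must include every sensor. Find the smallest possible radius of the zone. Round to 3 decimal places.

11.170

The minimum enclosing circle of a finite set is fixed by two of the points (as a diameter) or three (as a circumcircle).
The minimum enclosing circle is determined by three boundary points: (-3, -10), (-5, 8), (10, 8).
Their circumcentre is (2.5, -5/18) with r² = 20213/162.
The farthest remaining point (2, -8) is at distance² 9701/162 ≤ 20213/162.
r = √(20213/162) ≈ 11.170.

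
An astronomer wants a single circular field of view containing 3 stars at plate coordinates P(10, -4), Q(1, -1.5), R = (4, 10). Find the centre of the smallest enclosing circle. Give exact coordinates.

(7, 3)

Side lengths²: PQ² = 87.25, PR² = 232, QR² = 141.25.
Since PR² = 232 ≥ 141.25 + 87.25 = 228.5, the angle opposite PR is not acute, so the smallest enclosing circle has PR as diameter.
Centre = midpoint of PR = (7, 3), r² = 232/4 = 58.
Centre = (7, 3).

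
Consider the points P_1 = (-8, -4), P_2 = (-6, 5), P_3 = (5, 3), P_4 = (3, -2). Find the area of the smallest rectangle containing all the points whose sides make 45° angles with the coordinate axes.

160

In coordinates u = x + y, v = x − y the rectangle is axis-aligned; the map (x,y)→(u,v) scales areas by 2.
u-values: -12, -1, 8, 1; range = 8 − (-12) = 20.
v-values: -4, -11, 2, 5; range = 5 − (-11) = 16.
Area = (20 × 16) / 2 = 160.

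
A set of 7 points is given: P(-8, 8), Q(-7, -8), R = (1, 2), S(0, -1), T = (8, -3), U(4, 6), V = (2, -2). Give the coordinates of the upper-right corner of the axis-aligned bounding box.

(8, 8)

x-range [-8, 8], y-range [-8, 8].
The upper-right corner is (8, 8).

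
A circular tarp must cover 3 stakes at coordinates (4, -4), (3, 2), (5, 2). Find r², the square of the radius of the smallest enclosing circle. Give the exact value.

1369/144

Call the three points A, B, C in the order given.
Side lengths²: AB² = 37, AC² = 37, BC² = 4.
Since AC² = 37 < 37 + 4 = 41, the triangle is acute, so the smallest enclosing circle is the circumcircle.
Circumcentre = (4, -11/12), r² = 1369/144.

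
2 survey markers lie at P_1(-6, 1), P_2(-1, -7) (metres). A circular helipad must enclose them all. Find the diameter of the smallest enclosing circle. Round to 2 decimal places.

9.43

The smallest circle enclosing two points has them as diameter endpoints.
Centre = midpoint = (-3.5, -3); r² = |P_1P_2|²/4 = 89/4 = 22.25.
Diameter = 2r = 2√(22.25) ≈ 9.43.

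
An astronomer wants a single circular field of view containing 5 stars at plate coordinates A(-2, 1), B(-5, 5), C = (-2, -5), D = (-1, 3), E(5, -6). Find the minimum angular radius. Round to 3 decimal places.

7.433

A smallest enclosing disk is always determined by at most three of the input points on its boundary.
The farthest pair is B–E with squared distance 221. The circle on this segment as diameter has centre (0, -0.5) and r² = 221/4 = 55.25.
Check A: distance² to centre = 6.25 ≤ 55.25, so it lies inside.
All remaining points lie in this disk, and no smaller disk contains both endpoints, so this is the minimum enclosing circle.
r = √(55.25) ≈ 7.433.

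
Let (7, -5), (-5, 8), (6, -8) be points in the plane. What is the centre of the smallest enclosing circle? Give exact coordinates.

(0.5, 0)

Call the three points A, B, C in the order given.
Side lengths²: AB² = 313, AC² = 10, BC² = 377.
Since BC² = 377 ≥ 313 + 10 = 323, the angle opposite BC is not acute, so the smallest enclosing circle has BC as diameter.
Centre = midpoint of BC = (0.5, 0), r² = 377/4 = 94.25.
Centre = (0.5, 0).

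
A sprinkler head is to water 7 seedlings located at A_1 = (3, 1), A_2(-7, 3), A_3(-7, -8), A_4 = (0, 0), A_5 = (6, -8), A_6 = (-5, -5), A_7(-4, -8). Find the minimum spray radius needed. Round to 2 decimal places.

8.51

A smallest enclosing disk is always determined by at most three of the input points on its boundary.
The farthest pair is A_2–A_5 with squared distance 290. The circle on this segment as diameter has centre (-0.5, -2.5) and r² = 290/4 = 72.5.
Check A_1: distance² to centre = 24.5 ≤ 72.5, so it lies inside.
All remaining points lie in this disk, and no smaller disk contains both endpoints, so this is the minimum enclosing circle.
r = √(72.5) ≈ 8.51.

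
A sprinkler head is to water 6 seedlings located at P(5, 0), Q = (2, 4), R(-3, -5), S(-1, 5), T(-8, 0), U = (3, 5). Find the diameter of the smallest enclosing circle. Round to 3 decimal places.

The minimum enclosing circle is determined by three boundary points: P, T, U.
Their circumcentre is (-1.5, 0.3) with r² = 42.34.
The farthest remaining point R is at distance² 30.34 ≤ 42.34.
Diameter = 2r = 2√(42.34) ≈ 13.014.

13.014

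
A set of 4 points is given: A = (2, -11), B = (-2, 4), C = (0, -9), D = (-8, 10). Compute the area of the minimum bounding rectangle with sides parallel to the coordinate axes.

x ranges over [-8, 2], width 10.
y ranges over [-11, 10], height 21.
Area = 10 × 21 = 210.

210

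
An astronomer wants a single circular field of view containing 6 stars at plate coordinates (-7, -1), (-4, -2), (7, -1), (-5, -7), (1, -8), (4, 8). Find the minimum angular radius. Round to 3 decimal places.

8.746

The farthest pair is (-5, -7)–(4, 8) with squared distance 306. The circle on this segment as diameter has centre (-0.5, 0.5) and r² = 306/4 = 76.5.
Check (-7, -1): distance² to centre = 44.5 ≤ 76.5, so it lies inside.
All remaining points lie in this disk, and no smaller disk contains both endpoints, so this is the minimum enclosing circle.
r = √(76.5) ≈ 8.746.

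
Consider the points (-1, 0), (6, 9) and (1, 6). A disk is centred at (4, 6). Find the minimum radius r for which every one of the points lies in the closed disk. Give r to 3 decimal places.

The required radius is the distance from (4, 6) to the farthest point.
Squared distances: 61, 13, 9.
Maximum is 61, attained at (-1, 0).
r = √61 ≈ 7.810.

7.810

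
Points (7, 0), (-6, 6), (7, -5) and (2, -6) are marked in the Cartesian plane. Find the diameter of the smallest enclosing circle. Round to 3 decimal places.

A smallest enclosing disk is always determined by at most three of the input points on its boundary.
The farthest pair is (-6, 6)–(7, -5) with squared distance 290. The circle on this segment as diameter has centre (0.5, 0.5) and r² = 290/4 = 72.5.
Check (7, 0): distance² to centre = 42.5 ≤ 72.5, so it lies inside.
All remaining points lie in this disk, and no smaller disk contains both endpoints, so this is the minimum enclosing circle.
Diameter = 2r = 2√(72.5) ≈ 17.029.

17.029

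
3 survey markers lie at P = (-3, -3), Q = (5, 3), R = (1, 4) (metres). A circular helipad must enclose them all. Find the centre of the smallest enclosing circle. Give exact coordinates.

Side lengths²: PQ² = 100, PR² = 65, QR² = 17.
Since PQ² = 100 ≥ 65 + 17 = 82, the angle opposite PQ is not acute, so the smallest enclosing circle has PQ as diameter.
Centre = midpoint of PQ = (1, 0), r² = 100/4 = 25.
Centre = (1, 0).

(1, 0)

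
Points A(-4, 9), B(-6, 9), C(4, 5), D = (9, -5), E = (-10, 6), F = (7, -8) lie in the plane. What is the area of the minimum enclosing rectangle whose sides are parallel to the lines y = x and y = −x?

In coordinates u = x + y, v = x − y the rectangle is axis-aligned; the map (x,y)→(u,v) scales areas by 2.
u-values: 5, 3, 9, 4, -4, -1; range = 9 − (-4) = 13.
v-values: -13, -15, -1, 14, -16, 15; range = 15 − (-16) = 31.
Area = (13 × 31) / 2 = 201.5.

201.5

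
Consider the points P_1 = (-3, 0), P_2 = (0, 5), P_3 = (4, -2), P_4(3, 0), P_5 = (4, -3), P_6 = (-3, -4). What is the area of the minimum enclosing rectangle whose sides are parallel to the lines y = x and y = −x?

In coordinates u = x + y, v = x − y the rectangle is axis-aligned; the map (x,y)→(u,v) scales areas by 2.
u-values: -3, 5, 2, 3, 1, -7; range = 5 − (-7) = 12.
v-values: -3, -5, 6, 3, 7, 1; range = 7 − (-5) = 12.
Area = (12 × 12) / 2 = 72.

72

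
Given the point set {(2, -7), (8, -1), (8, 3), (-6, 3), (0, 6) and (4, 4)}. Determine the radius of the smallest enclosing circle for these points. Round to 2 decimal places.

The minimum enclosing circle is determined by three boundary points: (2, -7), (8, 3), (-6, 3).
Their circumcentre is (1, 0.4) with r² = 55.76.
The farthest remaining point (8, -1) is at distance² 50.96 ≤ 55.76.
r = √(55.76) ≈ 7.47.

7.47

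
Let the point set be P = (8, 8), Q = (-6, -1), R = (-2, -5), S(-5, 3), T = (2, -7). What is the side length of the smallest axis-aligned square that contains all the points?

15

The bounding box has width 14 and height 15.
An axis-aligned square enclosing the set must have side ≥ max(width, height).
So the minimum side is max(14, 15) = 15.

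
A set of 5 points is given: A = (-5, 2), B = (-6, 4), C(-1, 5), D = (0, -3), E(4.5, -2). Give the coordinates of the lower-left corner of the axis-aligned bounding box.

x-range [-6, 4.5], y-range [-3, 5].
The lower-left corner is (-6, -3).

(-6, -3)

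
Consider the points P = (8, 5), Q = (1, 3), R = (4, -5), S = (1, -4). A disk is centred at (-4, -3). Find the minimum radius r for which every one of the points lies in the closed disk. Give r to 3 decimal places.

The required radius is the distance from (-4, -3) to the farthest point.
Squared distances: 208, 61, 68, 26.
Maximum is 208, attained at P.
r = √208 ≈ 14.422.

14.422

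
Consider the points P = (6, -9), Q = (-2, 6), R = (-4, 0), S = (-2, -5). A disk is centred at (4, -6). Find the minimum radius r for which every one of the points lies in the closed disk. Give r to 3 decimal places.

13.416

The required radius is the distance from (4, -6) to the farthest point.
Squared distances: 13, 180, 100, 37.
Maximum is 180, attained at Q.
r = √180 ≈ 13.416.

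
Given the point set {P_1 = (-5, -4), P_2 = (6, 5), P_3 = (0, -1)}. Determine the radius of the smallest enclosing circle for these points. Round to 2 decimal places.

7.11

Side lengths²: P_1P_2² = 202, P_1P_3² = 34, P_2P_3² = 72.
Since P_1P_2² = 202 ≥ 72 + 34 = 106, the angle opposite P_1P_2 is not acute, so the smallest enclosing circle has P_1P_2 as diameter.
Centre = midpoint of P_1P_2 = (0.5, 0.5), r² = 202/4 = 50.5.
r = √(50.5) ≈ 7.11.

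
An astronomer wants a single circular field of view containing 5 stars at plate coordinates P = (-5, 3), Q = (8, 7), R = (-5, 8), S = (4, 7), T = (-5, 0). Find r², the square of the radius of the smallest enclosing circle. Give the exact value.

9265/169

The minimum enclosing circle is determined by three boundary points: Q, R, T.
Their circumcentre is (16/13, 4) with r² = 9265/169.
The farthest remaining point P is at distance² 6730/169 ≤ 9265/169.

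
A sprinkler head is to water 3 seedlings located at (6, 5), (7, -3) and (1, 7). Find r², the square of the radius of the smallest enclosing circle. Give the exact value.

34

Call the three points A, B, C in the order given.
Side lengths²: AB² = 65, AC² = 29, BC² = 136.
Since BC² = 136 ≥ 65 + 29 = 94, the angle opposite BC is not acute, so the smallest enclosing circle has BC as diameter.
Centre = midpoint of BC = (4, 2), r² = 136/4 = 34.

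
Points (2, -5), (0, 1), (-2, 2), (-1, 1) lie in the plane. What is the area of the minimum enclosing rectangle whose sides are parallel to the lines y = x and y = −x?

In coordinates u = x + y, v = x − y the rectangle is axis-aligned; the map (x,y)→(u,v) scales areas by 2.
u-values: -3, 1, 0, 0; range = 1 − (-3) = 4.
v-values: 7, -1, -4, -2; range = 7 − (-4) = 11.
Area = (4 × 11) / 2 = 22.

22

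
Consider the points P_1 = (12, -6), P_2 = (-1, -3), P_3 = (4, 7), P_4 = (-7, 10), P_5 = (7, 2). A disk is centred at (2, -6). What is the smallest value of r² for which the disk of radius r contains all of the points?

The required radius is the distance from (2, -6) to the farthest point.
Squared distances: 100, 18, 173, 337, 89.
Maximum is 337, attained at P_4.

337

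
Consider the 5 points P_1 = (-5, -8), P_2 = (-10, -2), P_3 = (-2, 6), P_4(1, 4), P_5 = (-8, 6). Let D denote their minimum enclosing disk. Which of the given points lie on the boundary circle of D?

P_1, P_4, P_5

A smallest enclosing disk is always determined by at most three of the input points on its boundary.
The minimum enclosing circle is determined by three boundary points: P_1, P_4, P_5.
Their circumcentre is (-4.75, -0.625) with r² = 54.453125.
The farthest remaining point P_3 is at distance² 51.453125 ≤ 54.453125.
The points at distance exactly r from the centre are P_1, P_4, P_5 — 3 points.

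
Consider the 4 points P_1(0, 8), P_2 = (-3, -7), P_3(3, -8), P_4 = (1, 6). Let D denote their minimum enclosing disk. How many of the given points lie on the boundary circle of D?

3

The minimum enclosing circle of a finite set is fixed by two of the points (as a diameter) or three (as a circumcircle).
The minimum enclosing circle is determined by three boundary points: P_1, P_2, P_3.
Their circumcentre is (77/62, -3/62) with r² = 127465/1922.
The farthest remaining point P_4 is at distance² 70425/1922 ≤ 127465/1922.
The points at distance exactly r from the centre are P_1, P_2, P_3 — 3 points.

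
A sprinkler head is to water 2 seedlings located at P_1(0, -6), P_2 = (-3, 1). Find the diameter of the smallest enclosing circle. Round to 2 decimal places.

The smallest circle enclosing two points has them as diameter endpoints.
Centre = midpoint = (-1.5, -2.5); r² = |P_1P_2|²/4 = 58/4 = 14.5.
Diameter = 2r = 2√(14.5) ≈ 7.62.

7.62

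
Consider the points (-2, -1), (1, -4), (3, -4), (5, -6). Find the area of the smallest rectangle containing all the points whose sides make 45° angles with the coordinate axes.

12

In coordinates u = x + y, v = x − y the rectangle is axis-aligned; the map (x,y)→(u,v) scales areas by 2.
u-values: -3, -3, -1, -1; range = -1 − (-3) = 2.
v-values: -1, 5, 7, 11; range = 11 − (-1) = 12.
Area = (2 × 12) / 2 = 12.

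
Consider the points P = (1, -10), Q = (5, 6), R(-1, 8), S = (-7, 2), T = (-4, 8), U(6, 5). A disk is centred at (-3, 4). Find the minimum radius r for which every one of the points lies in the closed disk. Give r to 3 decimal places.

14.560

The required radius is the distance from (-3, 4) to the farthest point.
Squared distances: 212, 68, 20, 20, 17, 82.
Maximum is 212, attained at P.
r = √212 ≈ 14.560.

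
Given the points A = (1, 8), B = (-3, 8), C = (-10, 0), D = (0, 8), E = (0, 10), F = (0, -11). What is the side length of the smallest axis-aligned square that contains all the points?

The bounding box has width 11 and height 21.
An axis-aligned square enclosing the set must have side ≥ max(width, height).
So the minimum side is max(11, 21) = 21.

21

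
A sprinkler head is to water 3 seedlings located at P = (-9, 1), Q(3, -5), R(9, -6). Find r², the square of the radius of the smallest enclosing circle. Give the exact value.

93.25

Side lengths²: PQ² = 180, PR² = 373, QR² = 37.
Since PR² = 373 ≥ 180 + 37 = 217, the angle opposite PR is not acute, so the smallest enclosing circle has PR as diameter.
Centre = midpoint of PR = (0, -2.5), r² = 373/4 = 93.25.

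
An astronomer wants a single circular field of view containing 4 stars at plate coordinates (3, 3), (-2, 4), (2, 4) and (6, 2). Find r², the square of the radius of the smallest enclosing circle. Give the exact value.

By Welzl's lemma the MEC is supported by two points (diametrically opposite) or three points (on a circumcircle).
The farthest pair is (-2, 4)–(6, 2) with squared distance 68. The circle on this segment as diameter has centre (2, 3) and r² = 68/4 = 17.
Check (3, 3): distance² to centre = 1 ≤ 17, so it lies inside.
All remaining points lie in this disk, and no smaller disk contains both endpoints, so this is the minimum enclosing circle.

17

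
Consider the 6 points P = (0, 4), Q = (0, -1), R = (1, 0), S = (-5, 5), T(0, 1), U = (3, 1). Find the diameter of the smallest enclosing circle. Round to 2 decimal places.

8.94

The minimum enclosing circle of a finite set is fixed by two of the points (as a diameter) or three (as a circumcircle).
The farthest pair is S–U with squared distance 80. The circle on this segment as diameter has centre (-1, 3) and r² = 80/4 = 20.
Check P: distance² to centre = 2 ≤ 20, so it lies inside.
All remaining points lie in this disk, and no smaller disk contains both endpoints, so this is the minimum enclosing circle.
Diameter = 2r = 2√20 ≈ 8.94.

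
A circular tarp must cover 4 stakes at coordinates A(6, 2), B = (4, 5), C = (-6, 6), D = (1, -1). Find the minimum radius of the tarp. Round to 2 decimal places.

6.32

A smallest enclosing disk is always determined by at most three of the input points on its boundary.
The farthest pair is A–C with squared distance 160. The circle on this segment as diameter has centre (0, 4) and r² = 160/4 = 40.
Check B: distance² to centre = 17 ≤ 40, so it lies inside.
All remaining points lie in this disk, and no smaller disk contains both endpoints, so this is the minimum enclosing circle.
r = √40 ≈ 6.32.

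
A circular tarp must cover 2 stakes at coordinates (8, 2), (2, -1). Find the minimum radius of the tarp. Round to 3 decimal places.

3.354

The smallest circle enclosing two points has them as diameter endpoints.
Centre = midpoint = (5, 0.5); r² = |(8, 2)−(2, -1)|²/4 = 45/4 = 11.25.
r = √(11.25) ≈ 3.354.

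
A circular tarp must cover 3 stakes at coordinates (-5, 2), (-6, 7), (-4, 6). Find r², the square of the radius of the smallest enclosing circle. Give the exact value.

6.5

Call the three points A, B, C in the order given.
Side lengths²: AB² = 26, AC² = 17, BC² = 5.
Since AB² = 26 ≥ 17 + 5 = 22, the angle opposite AB is not acute, so the smallest enclosing circle has AB as diameter.
Centre = midpoint of AB = (-5.5, 4.5), r² = 26/4 = 6.5.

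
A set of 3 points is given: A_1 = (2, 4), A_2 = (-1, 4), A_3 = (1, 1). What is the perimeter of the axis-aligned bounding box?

Width = max x − min x = 2 − (-1) = 3.
Height = max y − min y = 4 − 1 = 3.
Perimeter = 2(3 + 3) = 12.

12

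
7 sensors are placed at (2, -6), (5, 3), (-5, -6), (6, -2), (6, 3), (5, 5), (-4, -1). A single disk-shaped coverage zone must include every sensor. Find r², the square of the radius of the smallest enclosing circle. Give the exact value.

The minimum enclosing circle of a finite set is fixed by two of the points (as a diameter) or three (as a circumcircle).
The farthest pair is (-5, -6)–(5, 5) with squared distance 221. The circle on this segment as diameter has centre (0, -0.5) and r² = 221/4 = 55.25.
Check (2, -6): distance² to centre = 34.25 ≤ 55.25, so it lies inside.
All remaining points lie in this disk, and no smaller disk contains both endpoints, so this is the minimum enclosing circle.

55.25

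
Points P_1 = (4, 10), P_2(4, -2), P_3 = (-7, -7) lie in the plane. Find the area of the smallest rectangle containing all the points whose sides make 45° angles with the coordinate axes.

In coordinates u = x + y, v = x − y the rectangle is axis-aligned; the map (x,y)→(u,v) scales areas by 2.
u-values: 14, 2, -14; range = 14 − (-14) = 28.
v-values: -6, 6, 0; range = 6 − (-6) = 12.
Area = (28 × 12) / 2 = 168.

168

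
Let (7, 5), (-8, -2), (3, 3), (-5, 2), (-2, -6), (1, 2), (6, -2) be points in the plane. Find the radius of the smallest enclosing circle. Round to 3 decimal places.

8.276

The minimum enclosing circle of a finite set is fixed by two of the points (as a diameter) or three (as a circumcircle).
The farthest pair is (7, 5)–(-8, -2) with squared distance 274. The circle on this segment as diameter has centre (-0.5, 1.5) and r² = 274/4 = 68.5.
Check (3, 3): distance² to centre = 14.5 ≤ 68.5, so it lies inside.
All remaining points lie in this disk, and no smaller disk contains both endpoints, so this is the minimum enclosing circle.
r = √(68.5) ≈ 8.276.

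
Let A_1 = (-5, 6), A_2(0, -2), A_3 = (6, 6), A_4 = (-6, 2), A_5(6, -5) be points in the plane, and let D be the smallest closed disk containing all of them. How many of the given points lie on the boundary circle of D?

3

The farthest pair is A_1–A_5 with squared distance 242. The circle on this segment as diameter has centre (0.5, 0.5) and r² = 242/4 = 60.5.
Check A_2: distance² to centre = 6.5 ≤ 60.5, so it lies inside.
All remaining points lie in this disk, and no smaller disk contains both endpoints, so this is the minimum enclosing circle.
The points at distance exactly r from the centre are A_1, A_3, A_5 — 3 points.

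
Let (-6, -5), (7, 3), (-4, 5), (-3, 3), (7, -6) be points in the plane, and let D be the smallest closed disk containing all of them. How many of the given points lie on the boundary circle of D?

A smallest enclosing disk is always determined by at most three of the input points on its boundary.
The minimum enclosing circle is determined by three boundary points: (-6, -5), (-4, 5), (7, -6).
Their circumcentre is (5/6, -7/6) with r² = 1105/18.
The farthest remaining point (7, 3) is at distance² 997/18 ≤ 1105/18.
The points at distance exactly r from the centre are (-6, -5), (-4, 5), (7, -6) — 3 points.

3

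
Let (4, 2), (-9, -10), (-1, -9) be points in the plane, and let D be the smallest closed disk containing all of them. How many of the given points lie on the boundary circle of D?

Call the three points A, B, C in the order given.
Side lengths²: AB² = 313, AC² = 146, BC² = 65.
Since AB² = 313 ≥ 146 + 65 = 211, the angle opposite AB is not acute, so the smallest enclosing circle has AB as diameter.
Centre = midpoint of AB = (-2.5, -4), r² = 313/4 = 78.25.
The points at distance exactly r from the centre are (4, 2), (-9, -10) — 2 points.

2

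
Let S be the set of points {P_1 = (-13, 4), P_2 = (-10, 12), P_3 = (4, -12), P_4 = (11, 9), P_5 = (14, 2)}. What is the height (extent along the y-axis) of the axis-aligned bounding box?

24

max y = 12, min y = -12, so height = 24.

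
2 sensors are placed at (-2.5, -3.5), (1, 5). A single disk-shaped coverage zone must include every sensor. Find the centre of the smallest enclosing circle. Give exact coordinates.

The smallest circle enclosing two points has them as diameter endpoints.
Centre = midpoint = (-0.75, 0.75); r² = |(-2.5, -3.5)−(1, 5)|²/4 = 84.5/4 = 21.125.
Centre = (-0.75, 0.75).

(-0.75, 0.75)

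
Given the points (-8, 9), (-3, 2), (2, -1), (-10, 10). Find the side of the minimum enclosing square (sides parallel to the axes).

The bounding box has width 12 and height 11.
An axis-aligned square enclosing the set must have side ≥ max(width, height).
So the minimum side is max(12, 11) = 12.

12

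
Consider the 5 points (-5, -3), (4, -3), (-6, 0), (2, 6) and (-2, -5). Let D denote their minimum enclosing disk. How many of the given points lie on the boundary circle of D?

The minimum enclosing circle of a finite set is fixed by two of the points (as a diameter) or three (as a circumcircle).
The minimum enclosing circle is determined by three boundary points: (-5, -3), (2, 6), (-2, -5).
Their circumcentre is (-33/82, 53/82) with r² = 115765/3362.
The farthest remaining point (4, -3) is at distance² 109861/3362 ≤ 115765/3362.
The points at distance exactly r from the centre are (-5, -3), (2, 6), (-2, -5) — 3 points.

3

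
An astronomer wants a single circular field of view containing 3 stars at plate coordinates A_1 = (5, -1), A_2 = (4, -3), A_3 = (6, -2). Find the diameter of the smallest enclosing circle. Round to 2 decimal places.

Side lengths²: A_1A_2² = 5, A_1A_3² = 2, A_2A_3² = 5.
Since A_2A_3² = 5 < 5 + 2 = 7, the triangle is acute, so the smallest enclosing circle is the circumcircle.
Circumcentre = (29/6, -13/6), r² = 25/18.
Diameter = 2r = 2√(25/18) ≈ 2.36.

2.36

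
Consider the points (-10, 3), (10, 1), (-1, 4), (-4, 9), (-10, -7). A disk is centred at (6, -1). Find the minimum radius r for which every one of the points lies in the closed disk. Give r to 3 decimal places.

17.088

The required radius is the distance from (6, -1) to the farthest point.
Squared distances: 272, 20, 74, 200, 292.
Maximum is 292, attained at (-10, -7).
r = √292 ≈ 17.088.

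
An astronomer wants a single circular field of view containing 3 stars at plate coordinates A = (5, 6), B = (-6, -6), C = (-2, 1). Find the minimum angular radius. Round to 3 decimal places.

Side lengths²: AB² = 265, AC² = 74, BC² = 65.
Since AB² = 265 ≥ 74 + 65 = 139, the angle opposite AB is not acute, so the smallest enclosing circle has AB as diameter.
Centre = midpoint of AB = (-0.5, 0), r² = 265/4 = 66.25.
r = √(66.25) ≈ 8.139.

8.139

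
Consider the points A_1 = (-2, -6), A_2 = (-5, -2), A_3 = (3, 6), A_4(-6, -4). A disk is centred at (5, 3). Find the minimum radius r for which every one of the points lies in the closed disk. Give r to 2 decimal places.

The required radius is the distance from (5, 3) to the farthest point.
Squared distances: 130, 125, 13, 170.
Maximum is 170, attained at A_4.
r = √170 ≈ 13.04.

13.04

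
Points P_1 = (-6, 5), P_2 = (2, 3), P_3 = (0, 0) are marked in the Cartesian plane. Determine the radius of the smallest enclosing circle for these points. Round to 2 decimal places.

Side lengths²: P_1P_2² = 68, P_1P_3² = 61, P_2P_3² = 13.
Since P_1P_2² = 68 < 61 + 13 = 74, the triangle is acute, so the smallest enclosing circle is the circumcircle.
Circumcentre = (-59/28, 25/7), r² = 13481/784.
r = √(13481/784) ≈ 4.15.

4.15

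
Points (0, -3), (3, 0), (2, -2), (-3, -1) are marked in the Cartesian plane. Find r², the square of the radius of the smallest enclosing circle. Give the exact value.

The minimum enclosing circle of a finite set is fixed by two of the points (as a diameter) or three (as a circumcircle).
The farthest pair is (3, 0)–(-3, -1) with squared distance 37. The circle on this segment as diameter has centre (0, -0.5) and r² = 37/4 = 9.25.
Check (0, -3): distance² to centre = 6.25 ≤ 9.25, so it lies inside.
All remaining points lie in this disk, and no smaller disk contains both endpoints, so this is the minimum enclosing circle.

9.25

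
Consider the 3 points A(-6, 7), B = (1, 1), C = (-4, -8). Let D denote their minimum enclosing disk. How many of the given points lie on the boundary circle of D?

2

Side lengths²: AB² = 85, AC² = 229, BC² = 106.
Since AC² = 229 ≥ 106 + 85 = 191, the angle opposite AC is not acute, so the smallest enclosing circle has AC as diameter.
Centre = midpoint of AC = (-5, -0.5), r² = 229/4 = 57.25.
The points at distance exactly r from the centre are A, C — 2 points.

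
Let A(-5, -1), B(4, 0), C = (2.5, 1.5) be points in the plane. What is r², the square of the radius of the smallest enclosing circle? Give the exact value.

Side lengths²: AB² = 82, AC² = 62.5, BC² = 4.5.
Since AB² = 82 ≥ 62.5 + 4.5 = 67, the angle opposite AB is not acute, so the smallest enclosing circle has AB as diameter.
Centre = midpoint of AB = (-0.5, -0.5), r² = 82/4 = 20.5.

20.5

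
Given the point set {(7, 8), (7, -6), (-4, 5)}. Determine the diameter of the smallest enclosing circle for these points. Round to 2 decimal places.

16.12

Call the three points A, B, C in the order given.
Side lengths²: AB² = 196, AC² = 130, BC² = 242.
Since BC² = 242 < 196 + 130 = 326, the triangle is acute, so the smallest enclosing circle is the circumcircle.
Circumcentre = (3, 1), r² = 65.
Diameter = 2r = 2√65 ≈ 16.12.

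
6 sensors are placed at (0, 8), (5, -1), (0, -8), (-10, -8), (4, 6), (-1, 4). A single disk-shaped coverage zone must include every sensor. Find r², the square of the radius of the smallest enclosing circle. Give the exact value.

The minimum enclosing circle of a finite set is fixed by two of the points (as a diameter) or three (as a circumcircle).
The farthest pair is (-10, -8)–(4, 6) with squared distance 392. The circle on this segment as diameter has centre (-3, -1) and r² = 392/4 = 98.
Check (0, 8): distance² to centre = 90 ≤ 98, so it lies inside.
All remaining points lie in this disk, and no smaller disk contains both endpoints, so this is the minimum enclosing circle.

98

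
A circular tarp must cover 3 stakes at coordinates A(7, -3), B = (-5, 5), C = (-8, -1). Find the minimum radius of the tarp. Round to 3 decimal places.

Side lengths²: AB² = 208, AC² = 229, BC² = 45.
Since AC² = 229 < 208 + 45 = 253, the triangle is acute, so the smallest enclosing circle is the circumcircle.
Circumcentre = (-0.375, -1.0625), r² = 58.14453125.
r = √(58.14453125) ≈ 7.625.

7.625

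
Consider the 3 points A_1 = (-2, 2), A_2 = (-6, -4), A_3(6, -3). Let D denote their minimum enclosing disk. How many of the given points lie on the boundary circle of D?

2

Side lengths²: A_1A_2² = 52, A_1A_3² = 89, A_2A_3² = 145.
Since A_2A_3² = 145 ≥ 89 + 52 = 141, the angle opposite A_2A_3 is not acute, so the smallest enclosing circle has A_2A_3 as diameter.
Centre = midpoint of A_2A_3 = (0, -3.5), r² = 145/4 = 36.25.
The points at distance exactly r from the centre are A_2, A_3 — 2 points.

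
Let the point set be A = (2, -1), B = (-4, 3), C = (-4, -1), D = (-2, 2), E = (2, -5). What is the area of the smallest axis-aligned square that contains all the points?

The bounding box has width 6 and height 8.
An axis-aligned square enclosing the set must have side ≥ max(width, height).
So the minimum side is max(6, 8) = 8.
Area = 8² = 64.

64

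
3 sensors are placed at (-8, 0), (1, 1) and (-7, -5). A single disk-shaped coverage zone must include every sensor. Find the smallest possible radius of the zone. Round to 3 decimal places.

5.019

Call the three points A, B, C in the order given.
Side lengths²: AB² = 82, AC² = 26, BC² = 100.
Since BC² = 100 < 82 + 26 = 108, the triangle is acute, so the smallest enclosing circle is the circumcircle.
Circumcentre = (-75/23, -38/23), r² = 13325/529.
r = √(13325/529) ≈ 5.019.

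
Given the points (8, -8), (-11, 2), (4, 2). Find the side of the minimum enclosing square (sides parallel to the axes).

19

The bounding box has width 19 and height 10.
An axis-aligned square enclosing the set must have side ≥ max(width, height).
So the minimum side is max(19, 10) = 19.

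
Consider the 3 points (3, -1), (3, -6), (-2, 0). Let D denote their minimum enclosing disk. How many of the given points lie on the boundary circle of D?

Call the three points A, B, C in the order given.
Side lengths²: AB² = 25, AC² = 26, BC² = 61.
Since BC² = 61 ≥ 26 + 25 = 51, the angle opposite BC is not acute, so the smallest enclosing circle has BC as diameter.
Centre = midpoint of BC = (0.5, -3), r² = 61/4 = 15.25.
The points at distance exactly r from the centre are (3, -6), (-2, 0) — 2 points.

2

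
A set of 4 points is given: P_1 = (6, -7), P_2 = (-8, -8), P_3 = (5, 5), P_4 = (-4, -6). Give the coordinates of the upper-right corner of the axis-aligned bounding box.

x-range [-8, 6], y-range [-8, 5].
The upper-right corner is (6, 5).

(6, 5)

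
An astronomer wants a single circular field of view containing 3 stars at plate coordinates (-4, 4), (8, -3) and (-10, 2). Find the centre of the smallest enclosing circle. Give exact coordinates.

Call the three points A, B, C in the order given.
Side lengths²: AB² = 193, AC² = 40, BC² = 349.
Since BC² = 349 ≥ 193 + 40 = 233, the angle opposite BC is not acute, so the smallest enclosing circle has BC as diameter.
Centre = midpoint of BC = (-1, -0.5), r² = 349/4 = 87.25.
Centre = (-1, -0.5).

(-1, -0.5)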